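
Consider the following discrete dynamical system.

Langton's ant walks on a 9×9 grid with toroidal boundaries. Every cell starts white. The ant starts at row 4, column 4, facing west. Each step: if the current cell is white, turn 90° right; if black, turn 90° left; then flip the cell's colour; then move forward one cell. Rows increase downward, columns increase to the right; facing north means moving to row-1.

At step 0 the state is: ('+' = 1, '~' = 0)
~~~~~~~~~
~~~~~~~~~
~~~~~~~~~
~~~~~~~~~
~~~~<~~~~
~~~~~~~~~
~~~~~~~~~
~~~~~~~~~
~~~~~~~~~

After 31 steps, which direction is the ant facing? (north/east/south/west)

south

t=0: ~~~~~~~~~
~~~~~~~~~
~~~~~~~~~
~~~~~~~~~
~~~~<~~~~
~~~~~~~~~
~~~~~~~~~
~~~~~~~~~
~~~~~~~~~
t=1: ~~~~~~~~~
~~~~~~~~~
~~~~~~~~~
~~~~^~~~~
~~~~+~~~~
~~~~~~~~~
~~~~~~~~~
~~~~~~~~~
~~~~~~~~~
t=2: ~~~~~~~~~
~~~~~~~~~
~~~~~~~~~
~~~~+>~~~
~~~~+~~~~
~~~~~~~~~
~~~~~~~~~
~~~~~~~~~
~~~~~~~~~
t=3: ~~~~~~~~~
~~~~~~~~~
~~~~~~~~~
~~~~++~~~
~~~~+v~~~
~~~~~~~~~
~~~~~~~~~
~~~~~~~~~
~~~~~~~~~
t=4: ~~~~~~~~~
~~~~~~~~~
~~~~~~~~~
~~~~++~~~
~~~~<+~~~
~~~~~~~~~
~~~~~~~~~
~~~~~~~~~
~~~~~~~~~
t=5: ~~~~~~~~~
~~~~~~~~~
~~~~~~~~~
~~~~++~~~
~~~~~+~~~
~~~~v~~~~
~~~~~~~~~
~~~~~~~~~
~~~~~~~~~
t=6: ~~~~~~~~~
~~~~~~~~~
~~~~~~~~~
~~~~++~~~
~~~~~+~~~
~~~<+~~~~
~~~~~~~~~
~~~~~~~~~
~~~~~~~~~
t=7: ~~~~~~~~~
~~~~~~~~~
~~~~~~~~~
~~~~++~~~
~~~^~+~~~
~~~++~~~~
~~~~~~~~~
~~~~~~~~~
~~~~~~~~~
t=8: ~~~~~~~~~
~~~~~~~~~
~~~~~~~~~
~~~~++~~~
~~~+>+~~~
~~~++~~~~
~~~~~~~~~
~~~~~~~~~
~~~~~~~~~
t=9: ~~~~~~~~~
~~~~~~~~~
~~~~~~~~~
~~~~++~~~
~~~+++~~~
~~~+v~~~~
~~~~~~~~~
~~~~~~~~~
~~~~~~~~~
t=10: ~~~~~~~~~
~~~~~~~~~
~~~~~~~~~
~~~~++~~~
~~~+++~~~
~~~+~>~~~
~~~~~~~~~
~~~~~~~~~
~~~~~~~~~
t=11: ~~~~~~~~~
~~~~~~~~~
~~~~~~~~~
~~~~++~~~
~~~+++~~~
~~~+~+~~~
~~~~~v~~~
~~~~~~~~~
~~~~~~~~~
t=12: ~~~~~~~~~
~~~~~~~~~
~~~~~~~~~
~~~~++~~~
~~~+++~~~
~~~+~+~~~
~~~~<+~~~
~~~~~~~~~
~~~~~~~~~
t=13: ~~~~~~~~~
~~~~~~~~~
~~~~~~~~~
~~~~++~~~
~~~+++~~~
~~~+^+~~~
~~~~++~~~
~~~~~~~~~
~~~~~~~~~
t=14: ~~~~~~~~~
~~~~~~~~~
~~~~~~~~~
~~~~++~~~
~~~+++~~~
~~~++>~~~
~~~~++~~~
~~~~~~~~~
~~~~~~~~~
t=15: ~~~~~~~~~
~~~~~~~~~
~~~~~~~~~
~~~~++~~~
~~~++^~~~
~~~++~~~~
~~~~++~~~
~~~~~~~~~
~~~~~~~~~
t=16: ~~~~~~~~~
~~~~~~~~~
~~~~~~~~~
~~~~++~~~
~~~+<~~~~
~~~++~~~~
~~~~++~~~
~~~~~~~~~
~~~~~~~~~
t=17: ~~~~~~~~~
~~~~~~~~~
~~~~~~~~~
~~~~++~~~
~~~+~~~~~
~~~+v~~~~
~~~~++~~~
~~~~~~~~~
~~~~~~~~~
t=18: ~~~~~~~~~
~~~~~~~~~
~~~~~~~~~
~~~~++~~~
~~~+~~~~~
~~~+~>~~~
~~~~++~~~
~~~~~~~~~
~~~~~~~~~
t=19: ~~~~~~~~~
~~~~~~~~~
~~~~~~~~~
~~~~++~~~
~~~+~~~~~
~~~+~+~~~
~~~~+v~~~
~~~~~~~~~
~~~~~~~~~
t=20: ~~~~~~~~~
~~~~~~~~~
~~~~~~~~~
~~~~++~~~
~~~+~~~~~
~~~+~+~~~
~~~~+~>~~
~~~~~~~~~
~~~~~~~~~
t=21: ~~~~~~~~~
~~~~~~~~~
~~~~~~~~~
~~~~++~~~
~~~+~~~~~
~~~+~+~~~
~~~~+~+~~
~~~~~~v~~
~~~~~~~~~
t=22: ~~~~~~~~~
~~~~~~~~~
~~~~~~~~~
~~~~++~~~
~~~+~~~~~
~~~+~+~~~
~~~~+~+~~
~~~~~<+~~
~~~~~~~~~
t=23: ~~~~~~~~~
~~~~~~~~~
~~~~~~~~~
~~~~++~~~
~~~+~~~~~
~~~+~+~~~
~~~~+^+~~
~~~~~++~~
~~~~~~~~~
t=24: ~~~~~~~~~
~~~~~~~~~
~~~~~~~~~
~~~~++~~~
~~~+~~~~~
~~~+~+~~~
~~~~++>~~
~~~~~++~~
~~~~~~~~~
t=25: ~~~~~~~~~
~~~~~~~~~
~~~~~~~~~
~~~~++~~~
~~~+~~~~~
~~~+~+^~~
~~~~++~~~
~~~~~++~~
~~~~~~~~~
t=26: ~~~~~~~~~
~~~~~~~~~
~~~~~~~~~
~~~~++~~~
~~~+~~~~~
~~~+~++>~
~~~~++~~~
~~~~~++~~
~~~~~~~~~
t=27: ~~~~~~~~~
~~~~~~~~~
~~~~~~~~~
~~~~++~~~
~~~+~~~~~
~~~+~+++~
~~~~++~v~
~~~~~++~~
~~~~~~~~~
t=28: ~~~~~~~~~
~~~~~~~~~
~~~~~~~~~
~~~~++~~~
~~~+~~~~~
~~~+~+++~
~~~~++<+~
~~~~~++~~
~~~~~~~~~
t=29: ~~~~~~~~~
~~~~~~~~~
~~~~~~~~~
~~~~++~~~
~~~+~~~~~
~~~+~+^+~
~~~~++++~
~~~~~++~~
~~~~~~~~~
t=30: ~~~~~~~~~
~~~~~~~~~
~~~~~~~~~
~~~~++~~~
~~~+~~~~~
~~~+~<~+~
~~~~++++~
~~~~~++~~
~~~~~~~~~
t=31: ~~~~~~~~~
~~~~~~~~~
~~~~~~~~~
~~~~++~~~
~~~+~~~~~
~~~+~~~+~
~~~~+v++~
~~~~~++~~
~~~~~~~~~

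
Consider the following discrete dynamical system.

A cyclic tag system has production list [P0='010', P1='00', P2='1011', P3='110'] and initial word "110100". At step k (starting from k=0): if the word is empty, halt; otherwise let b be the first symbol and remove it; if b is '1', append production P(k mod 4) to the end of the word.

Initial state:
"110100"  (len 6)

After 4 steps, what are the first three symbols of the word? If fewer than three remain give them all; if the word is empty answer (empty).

[0] "110100"  (len 6)
[1] "10100010"  (len 8)
[2] "010001000"  (len 9)
[3] "10001000"  (len 8)
[4] "0001000110"  (len 10)

000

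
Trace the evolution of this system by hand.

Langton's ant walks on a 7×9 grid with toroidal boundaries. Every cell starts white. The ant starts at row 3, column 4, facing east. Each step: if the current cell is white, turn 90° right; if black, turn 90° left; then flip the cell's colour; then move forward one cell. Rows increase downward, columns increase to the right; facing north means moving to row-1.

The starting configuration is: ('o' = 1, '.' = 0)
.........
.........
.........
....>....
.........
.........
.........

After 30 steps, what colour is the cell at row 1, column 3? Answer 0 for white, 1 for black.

1

[0] .........
.........
.........
....>....
.........
.........
.........
[1] .........
.........
.........
....o....
....v....
.........
.........
[2] .........
.........
.........
....o....
...<o....
.........
.........
[3] .........
.........
.........
...^o....
...oo....
.........
.........
[4] .........
.........
.........
...o>....
...oo....
.........
.........
[5] .........
.........
....^....
...o.....
...oo....
.........
.........
[6] .........
.........
....o>...
...o.....
...oo....
.........
.........
[7] .........
.........
....oo...
...o.v...
...oo....
.........
.........
[8] .........
.........
....oo...
...o<o...
...oo....
.........
.........
[9] .........
.........
....^o...
...ooo...
...oo....
.........
.........
[10] .........
.........
...<.o...
...ooo...
...oo....
.........
.........
[11] .........
...^.....
...o.o...
...ooo...
...oo....
.........
.........
[12] .........
...o>....
...o.o...
...ooo...
...oo....
.........
.........
[13] .........
...oo....
...ovo...
...ooo...
...oo....
.........
.........
[14] .........
...oo....
...<oo...
...ooo...
...oo....
.........
.........
[15] .........
...oo....
....oo...
...voo...
...oo....
.........
.........
[16] .........
...oo....
....oo...
....>o...
...oo....
.........
.........
[17] .........
...oo....
....^o...
.....o...
...oo....
.........
.........
[18] .........
...oo....
...<.o...
.....o...
...oo....
.........
.........
[19] .........
...^o....
...o.o...
.....o...
...oo....
.........
.........
[20] .........
..<.o....
...o.o...
.....o...
...oo....
.........
.........
[21] ..^......
..o.o....
...o.o...
.....o...
...oo....
.........
.........
[22] ..o>.....
..o.o....
...o.o...
.....o...
...oo....
.........
.........
[23] ..oo.....
..ovo....
...o.o...
.....o...
...oo....
.........
.........
[24] ..oo.....
..<oo....
...o.o...
.....o...
...oo....
.........
.........
[25] ..oo.....
...oo....
..vo.o...
.....o...
...oo....
.........
.........
[26] ..oo.....
...oo....
.<oo.o...
.....o...
...oo....
.........
.........
[27] ..oo.....
.^.oo....
.ooo.o...
.....o...
...oo....
.........
.........
[28] ..oo.....
.o>oo....
.ooo.o...
.....o...
...oo....
.........
.........
[29] ..oo.....
.oooo....
.ovo.o...
.....o...
...oo....
.........
.........
[30] ..oo.....
.oooo....
.o.>.o...
.....o...
...oo....
.........
.........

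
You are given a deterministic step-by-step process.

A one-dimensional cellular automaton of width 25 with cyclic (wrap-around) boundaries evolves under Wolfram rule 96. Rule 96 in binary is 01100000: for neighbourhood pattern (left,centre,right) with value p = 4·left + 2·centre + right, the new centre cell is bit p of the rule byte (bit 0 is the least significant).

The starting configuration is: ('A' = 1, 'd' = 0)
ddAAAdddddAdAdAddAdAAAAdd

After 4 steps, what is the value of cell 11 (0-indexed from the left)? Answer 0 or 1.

0

k=0  ddAAAdddddAdAdAddAdAAAAdd
k=1  ddddAddddddAdAddddAdddAdd
k=2  ddddddddddddAdddddddddddd
k=3  ddddddddddddddddddddddddd
k=4  ddddddddddddddddddddddddd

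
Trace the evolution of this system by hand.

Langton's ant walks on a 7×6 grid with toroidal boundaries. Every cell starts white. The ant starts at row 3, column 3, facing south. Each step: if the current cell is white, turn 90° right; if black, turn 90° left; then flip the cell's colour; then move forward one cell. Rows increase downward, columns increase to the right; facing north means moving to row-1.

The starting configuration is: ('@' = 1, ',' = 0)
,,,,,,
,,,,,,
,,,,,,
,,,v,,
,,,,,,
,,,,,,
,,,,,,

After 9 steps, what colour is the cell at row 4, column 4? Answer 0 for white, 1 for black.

1

[0] ,,,,,,
,,,,,,
,,,,,,
,,,v,,
,,,,,,
,,,,,,
,,,,,,
[1] ,,,,,,
,,,,,,
,,,,,,
,,<@,,
,,,,,,
,,,,,,
,,,,,,
[2] ,,,,,,
,,,,,,
,,^,,,
,,@@,,
,,,,,,
,,,,,,
,,,,,,
[3] ,,,,,,
,,,,,,
,,@>,,
,,@@,,
,,,,,,
,,,,,,
,,,,,,
[4] ,,,,,,
,,,,,,
,,@@,,
,,@v,,
,,,,,,
,,,,,,
,,,,,,
[5] ,,,,,,
,,,,,,
,,@@,,
,,@,>,
,,,,,,
,,,,,,
,,,,,,
[6] ,,,,,,
,,,,,,
,,@@,,
,,@,@,
,,,,v,
,,,,,,
,,,,,,
[7] ,,,,,,
,,,,,,
,,@@,,
,,@,@,
,,,<@,
,,,,,,
,,,,,,
[8] ,,,,,,
,,,,,,
,,@@,,
,,@^@,
,,,@@,
,,,,,,
,,,,,,
[9] ,,,,,,
,,,,,,
,,@@,,
,,@@>,
,,,@@,
,,,,,,
,,,,,,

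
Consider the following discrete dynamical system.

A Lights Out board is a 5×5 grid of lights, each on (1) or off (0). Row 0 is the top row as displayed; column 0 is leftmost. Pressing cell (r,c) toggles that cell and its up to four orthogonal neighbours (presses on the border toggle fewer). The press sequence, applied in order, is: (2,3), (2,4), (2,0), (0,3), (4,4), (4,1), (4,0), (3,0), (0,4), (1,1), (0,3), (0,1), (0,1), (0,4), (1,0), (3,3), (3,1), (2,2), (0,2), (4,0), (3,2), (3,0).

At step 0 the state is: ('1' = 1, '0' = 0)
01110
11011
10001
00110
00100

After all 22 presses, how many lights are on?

k=0  01110
11011
10001
00110
00100
k=1  01110
11001
10110
00100
00100
k=2  01110
11000
10101
00101
00100
k=3  01110
01000
01101
10101
00100
k=4  01001
01010
01101
10101
00100
k=5  01001
01010
01101
10100
00111
k=6  01001
01010
01101
11100
11011
k=7  01001
01010
01101
01100
00011
k=8  01001
01010
11101
10100
10011
k=9  01010
01011
11101
10100
10011
k=10  00010
10111
10101
10100
10011
k=11  00101
10101
10101
10100
10011
k=12  11001
11101
10101
10100
10011
k=13  00101
10101
10101
10100
10011
k=14  00110
10100
10101
10100
10011
k=15  10110
01100
00101
10100
10011
k=16  10110
01100
00111
10011
10001
k=17  10110
01100
01111
01111
11001
k=18  10110
01000
00001
01011
11001
k=19  11000
01100
00001
01011
11001
k=20  11000
01100
00001
11011
00001
k=21  11000
01100
00101
10101
00101
k=22  11000
01100
10101
01101
10101

13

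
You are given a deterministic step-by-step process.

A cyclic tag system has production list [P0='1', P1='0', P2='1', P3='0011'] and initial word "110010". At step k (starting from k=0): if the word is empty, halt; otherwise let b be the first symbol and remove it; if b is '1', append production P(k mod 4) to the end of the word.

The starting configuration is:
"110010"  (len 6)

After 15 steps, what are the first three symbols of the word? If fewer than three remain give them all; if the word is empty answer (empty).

step 0: "110010"  (len 6)
step 1: "100101"  (len 6)
step 2: "001010"  (len 6)
step 3: "01010"  (len 5)
step 4: "1010"  (len 4)
step 5: "0101"  (len 4)
step 6: "101"  (len 3)
step 7: "011"  (len 3)
step 8: "11"  (len 2)
step 9: "11"  (len 2)
step 10: "10"  (len 2)
step 11: "01"  (len 2)
step 12: "1"  (len 1)
step 13: "1"  (len 1)
step 14: "0"  (len 1)
step 15: (halted — word empty)

(empty)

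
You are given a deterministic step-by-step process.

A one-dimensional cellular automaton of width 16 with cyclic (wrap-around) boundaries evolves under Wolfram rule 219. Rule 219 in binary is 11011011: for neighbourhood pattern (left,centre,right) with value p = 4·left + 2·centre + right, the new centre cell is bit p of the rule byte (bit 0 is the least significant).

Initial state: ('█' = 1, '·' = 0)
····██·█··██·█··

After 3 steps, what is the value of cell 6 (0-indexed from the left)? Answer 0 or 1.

[0] ····██·█··██·█··
[1] ██████··████··██
[2] ████████████████
[3] ████████████████

1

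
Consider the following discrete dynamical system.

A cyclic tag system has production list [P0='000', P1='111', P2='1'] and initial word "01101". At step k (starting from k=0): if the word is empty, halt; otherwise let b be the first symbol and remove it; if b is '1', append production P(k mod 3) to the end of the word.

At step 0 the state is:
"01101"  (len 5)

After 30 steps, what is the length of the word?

[0] "01101"  (len 5)
[1] "1101"  (len 4)
[2] "101111"  (len 6)
[3] "011111"  (len 6)
[4] "11111"  (len 5)
[5] "1111111"  (len 7)
[6] "1111111"  (len 7)
[7] "111111000"  (len 9)
[8] "11111000111"  (len 11)
[9] "11110001111"  (len 11)
[10] "1110001111000"  (len 13)
[11] "110001111000111"  (len 15)
[12] "100011110001111"  (len 15)
[13] "00011110001111000"  (len 17)
[14] "0011110001111000"  (len 16)
[15] "011110001111000"  (len 15)
[16] "11110001111000"  (len 14)
[17] "1110001111000111"  (len 16)
[18] "1100011110001111"  (len 16)
[19] "100011110001111000"  (len 18)
[20] "00011110001111000111"  (len 20)
[21] "0011110001111000111"  (len 19)
[22] "011110001111000111"  (len 18)
[23] "11110001111000111"  (len 17)
[24] "11100011110001111"  (len 17)
[25] "1100011110001111000"  (len 19)
[26] "100011110001111000111"  (len 21)
[27] "000111100011110001111"  (len 21)
[28] "00111100011110001111"  (len 20)
[29] "0111100011110001111"  (len 19)
[30] "111100011110001111"  (len 18)

18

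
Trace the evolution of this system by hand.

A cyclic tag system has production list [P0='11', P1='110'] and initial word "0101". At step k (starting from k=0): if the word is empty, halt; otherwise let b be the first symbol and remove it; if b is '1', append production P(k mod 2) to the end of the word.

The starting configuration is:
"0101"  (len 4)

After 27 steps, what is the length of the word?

0) "0101"  (len 4)
1) "101"  (len 3)
2) "01110"  (len 5)
3) "1110"  (len 4)
4) "110110"  (len 6)
5) "1011011"  (len 7)
6) "011011110"  (len 9)
7) "11011110"  (len 8)
8) "1011110110"  (len 10)
9) "01111011011"  (len 11)
10) "1111011011"  (len 10)
11) "11101101111"  (len 11)
12) "1101101111110"  (len 13)
13) "10110111111011"  (len 14)
14) "0110111111011110"  (len 16)
15) "110111111011110"  (len 15)
16) "10111111011110110"  (len 17)
17) "011111101111011011"  (len 18)
18) "11111101111011011"  (len 17)
19) "111110111101101111"  (len 18)
20) "11110111101101111110"  (len 20)
21) "111011110110111111011"  (len 21)
22) "11011110110111111011110"  (len 23)
23) "101111011011111101111011"  (len 24)
24) "01111011011111101111011110"  (len 26)
25) "1111011011111101111011110"  (len 25)
26) "111011011111101111011110110"  (len 27)
27) "1101101111110111101111011011"  (len 28)

28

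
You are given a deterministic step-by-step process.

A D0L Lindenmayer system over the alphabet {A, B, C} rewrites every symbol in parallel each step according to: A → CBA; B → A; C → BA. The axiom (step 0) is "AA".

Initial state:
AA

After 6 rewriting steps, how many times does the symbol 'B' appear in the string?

t=0: AA
t=1: CBACBA
t=2: BAACBABAACBA
t=3: ACBACBABAACBAACBACBABAACBA
t=4: CBABAACBABAACBAACBACBABAACBACBABAACBABAACBAACBACBABAACBA
t=5: BAACBAACBACBABAACBAACBACBABAACBACBABAACBABAACBAACBACBABAACBABAACBAACBACBABAACBAACBACBABAACBACBABAACBABAACBAACBACBABAACBA
t=6: ACBACBABAACBACBABAACBABAACBAACBACBABAACBACBABAACBABAACBAAC…ACBAACBACBABAACBAACBACBABAACBACBABAACBABAACBAACBACBABAACBA  (len 258)

82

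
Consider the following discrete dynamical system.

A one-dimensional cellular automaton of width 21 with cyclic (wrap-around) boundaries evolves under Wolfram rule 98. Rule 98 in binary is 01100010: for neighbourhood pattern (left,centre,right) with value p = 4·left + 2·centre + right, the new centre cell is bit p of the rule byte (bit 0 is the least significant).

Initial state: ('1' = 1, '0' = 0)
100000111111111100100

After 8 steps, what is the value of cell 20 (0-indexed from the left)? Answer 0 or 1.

0

gen 0: 100000111111111100100
gen 1: 000001000000000101001
gen 2: 000010000000001010010
gen 3: 000100000000010100100
gen 4: 001000000000101001000
gen 5: 010000000001010010000
gen 6: 100000000010100100000
gen 7: 000000000101001000001
gen 8: 000000001010010000010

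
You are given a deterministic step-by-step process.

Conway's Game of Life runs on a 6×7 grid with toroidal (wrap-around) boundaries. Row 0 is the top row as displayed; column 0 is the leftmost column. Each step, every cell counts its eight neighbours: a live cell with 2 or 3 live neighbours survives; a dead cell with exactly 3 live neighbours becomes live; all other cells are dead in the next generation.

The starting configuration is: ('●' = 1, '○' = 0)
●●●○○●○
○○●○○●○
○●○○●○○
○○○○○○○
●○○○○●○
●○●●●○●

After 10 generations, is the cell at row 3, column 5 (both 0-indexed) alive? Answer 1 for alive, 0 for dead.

1

0) ●●●○○●○
○○●○○●○
○●○○●○○
○○○○○○○
●○○○○●○
●○●●●○●
1) ●○○○○●○
●○●●●●●
○○○○○○○
○○○○○○○
●●○●●●○
○○●●●○○
2) ●○○○○○○
●●○●●●○
○○○●●●●
○○○○●○○
○●○○○●○
●○●○○○○
3) ●○●●●○○
●●●●○○○
●○●○○○●
○○○●○○●
○●○○○○○
●○○○○○●
4) ○○○○●○○
○○○○●○○
○○○○○○●
○●●○○○●
○○○○○○●
●○●●○○●
5) ○○○○●●○
○○○○○●○
●○○○○●○
○○○○○●●
○○○●○●●
●○○●○●●
6) ○○○○○○○
○○○○○●○
○○○○●●○
●○○○○○○
○○○○○○○
●○○●○○○
7) ○○○○○○○
○○○○●●○
○○○○●●●
○○○○○○○
○○○○○○○
○○○○○○○
8) ○○○○○○○
○○○○●○●
○○○○●○●
○○○○○●○
○○○○○○○
○○○○○○○
9) ○○○○○○○
○○○○○○○
○○○○●○●
○○○○○●○
○○○○○○○
○○○○○○○
10) ○○○○○○○
○○○○○○○
○○○○○●○
○○○○○●○
○○○○○○○
○○○○○○○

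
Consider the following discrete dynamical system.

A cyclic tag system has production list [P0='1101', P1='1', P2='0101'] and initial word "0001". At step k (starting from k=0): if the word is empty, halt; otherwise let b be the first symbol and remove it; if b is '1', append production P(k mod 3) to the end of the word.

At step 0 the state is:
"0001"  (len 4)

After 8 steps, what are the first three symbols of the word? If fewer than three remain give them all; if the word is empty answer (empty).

101

gen 0: "0001"  (len 4)
gen 1: "001"  (len 3)
gen 2: "01"  (len 2)
gen 3: "1"  (len 1)
gen 4: "1101"  (len 4)
gen 5: "1011"  (len 4)
gen 6: "0110101"  (len 7)
gen 7: "110101"  (len 6)
gen 8: "101011"  (len 6)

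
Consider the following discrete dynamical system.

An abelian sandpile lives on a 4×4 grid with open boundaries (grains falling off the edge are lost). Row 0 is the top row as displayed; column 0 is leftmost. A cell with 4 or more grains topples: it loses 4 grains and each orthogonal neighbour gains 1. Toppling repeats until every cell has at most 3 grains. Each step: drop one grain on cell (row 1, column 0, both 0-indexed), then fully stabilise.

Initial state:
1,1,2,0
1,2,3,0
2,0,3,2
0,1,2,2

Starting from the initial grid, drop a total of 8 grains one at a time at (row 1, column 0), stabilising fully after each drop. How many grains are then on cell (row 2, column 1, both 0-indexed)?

[0] 1,1,2,0
1,2,3,0
2,0,3,2
0,1,2,2
[1] 1,1,2,0
2,2,3,0
2,0,3,2
0,1,2,2
[2] 1,1,2,0
3,2,3,0
2,0,3,2
0,1,2,2
[3] 2,1,2,0
0,3,3,0
3,0,3,2
0,1,2,2
[4] 2,1,2,0
1,3,3,0
3,0,3,2
0,1,2,2
[5] 2,1,2,0
2,3,3,0
3,0,3,2
0,1,2,2
[6] 2,1,2,0
3,3,3,0
3,0,3,2
0,1,2,2
[7] 3,2,3,0
2,1,1,1
0,3,0,3
1,1,3,2
[8] 3,2,3,0
3,1,1,1
0,3,0,3
1,1,3,2

3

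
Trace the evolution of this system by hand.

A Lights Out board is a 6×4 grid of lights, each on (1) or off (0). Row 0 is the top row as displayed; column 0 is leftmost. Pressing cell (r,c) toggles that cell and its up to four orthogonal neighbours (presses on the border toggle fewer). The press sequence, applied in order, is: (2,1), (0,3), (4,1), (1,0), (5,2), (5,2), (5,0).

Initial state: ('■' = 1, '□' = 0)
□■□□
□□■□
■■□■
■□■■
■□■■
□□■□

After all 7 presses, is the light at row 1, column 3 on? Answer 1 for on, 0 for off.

[0] □■□□
□□■□
■■□■
■□■■
■□■■
□□■□
[1] □■□□
□■■□
□□■■
■■■■
■□■■
□□■□
[2] □■■■
□■■■
□□■■
■■■■
■□■■
□□■□
[3] □■■■
□■■■
□□■■
■□■■
□■□■
□■■□
[4] ■■■■
■□■■
■□■■
■□■■
□■□■
□■■□
[5] ■■■■
■□■■
■□■■
■□■■
□■■■
□□□■
[6] ■■■■
■□■■
■□■■
■□■■
□■□■
□■■□
[7] ■■■■
■□■■
■□■■
■□■■
■■□■
■□■□

1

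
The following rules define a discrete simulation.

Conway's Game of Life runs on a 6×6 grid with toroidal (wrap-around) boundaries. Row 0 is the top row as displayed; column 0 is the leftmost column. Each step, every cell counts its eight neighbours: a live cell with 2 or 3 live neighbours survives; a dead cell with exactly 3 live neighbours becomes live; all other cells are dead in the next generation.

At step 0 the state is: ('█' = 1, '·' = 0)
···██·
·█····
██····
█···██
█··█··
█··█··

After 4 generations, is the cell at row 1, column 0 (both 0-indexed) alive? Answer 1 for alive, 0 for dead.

t=0: ···██·
·█····
██····
█···██
█··█··
█··█··
t=1: ··███·
███···
·█····
····█·
██·█··
··██·█
t=2: █···██
█·····
███···
███···
██·█·█
█····█
t=3: ·█··█·
······
··█··█
···█··
····█·
······
t=4: ······
······
······
···██·
······
······

0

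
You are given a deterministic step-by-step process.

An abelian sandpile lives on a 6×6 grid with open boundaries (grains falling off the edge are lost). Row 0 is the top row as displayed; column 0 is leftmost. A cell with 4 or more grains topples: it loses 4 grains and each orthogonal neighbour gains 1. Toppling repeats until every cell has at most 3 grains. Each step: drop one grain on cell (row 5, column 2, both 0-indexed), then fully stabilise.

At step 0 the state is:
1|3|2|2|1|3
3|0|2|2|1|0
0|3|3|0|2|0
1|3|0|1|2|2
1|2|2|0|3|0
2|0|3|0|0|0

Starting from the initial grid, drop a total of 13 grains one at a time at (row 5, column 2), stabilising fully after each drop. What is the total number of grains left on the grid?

step 0: 1|3|2|2|1|3
3|0|2|2|1|0
0|3|3|0|2|0
1|3|0|1|2|2
1|2|2|0|3|0
2|0|3|0|0|0
step 1: 1|3|2|2|1|3
3|0|2|2|1|0
0|3|3|0|2|0
1|3|0|1|2|2
1|2|3|0|3|0
2|1|0|1|0|0
step 2: 1|3|2|2|1|3
3|0|2|2|1|0
0|3|3|0|2|0
1|3|0|1|2|2
1|2|3|0|3|0
2|1|1|1|0|0
step 3: 1|3|2|2|1|3
3|0|2|2|1|0
0|3|3|0|2|0
1|3|0|1|2|2
1|2|3|0|3|0
2|1|2|1|0|0
step 4: 1|3|2|2|1|3
3|0|2|2|1|0
0|3|3|0|2|0
1|3|0|1|2|2
1|2|3|0|3|0
2|1|3|1|0|0
step 5: 1|3|2|2|1|3
3|0|2|2|1|0
0|3|3|0|2|0
1|3|1|1|2|2
1|3|0|1|3|0
2|2|1|2|0|0
step 6: 1|3|2|2|1|3
3|0|2|2|1|0
0|3|3|0|2|0
1|3|1|1|2|2
1|3|0|1|3|0
2|2|2|2|0|0
step 7: 1|3|2|2|1|3
3|0|2|2|1|0
0|3|3|0|2|0
1|3|1|1|2|2
1|3|0|1|3|0
2|2|3|2|0|0
step 8: 1|3|2|2|1|3
3|0|2|2|1|0
0|3|3|0|2|0
1|3|1|1|2|2
1|3|1|1|3|0
2|3|0|3|0|0
step 9: 1|3|2|2|1|3
3|0|2|2|1|0
0|3|3|0|2|0
1|3|1|1|2|2
1|3|1|1|3|0
2|3|1|3|0|0
step 10: 1|3|2|2|1|3
3|0|2|2|1|0
0|3|3|0|2|0
1|3|1|1|2|2
1|3|1|1|3|0
2|3|2|3|0|0
step 11: 1|3|2|2|1|3
3|0|2|2|1|0
0|3|3|0|2|0
1|3|1|1|2|2
1|3|1|1|3|0
2|3|3|3|0|0
step 12: 1|3|2|2|1|3
3|1|3|2|1|0
1|1|0|1|2|0
2|1|3|1|2|2
2|1|3|2|3|0
3|1|2|0|1|0
step 13: 1|3|2|2|1|3
3|1|3|2|1|0
1|1|0|1|2|0
2|1|3|1|2|2
2|1|3|2|3|0
3|1|3|0|1|0

57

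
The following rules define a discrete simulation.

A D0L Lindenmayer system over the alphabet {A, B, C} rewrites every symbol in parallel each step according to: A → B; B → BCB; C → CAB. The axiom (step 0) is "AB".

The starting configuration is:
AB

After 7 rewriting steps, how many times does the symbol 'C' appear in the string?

637

k=0  AB
k=1  BBCB
k=2  BCBBCBCABBCB
k=3  BCBCABBCBBCBCABBCBCABBBCBBCBCABBCB
k=4  BCBCABBCBCABBBCBBCBCABBCBBCBCABBCBCABBBCBBCBCABBCBCABBBCBBCBBCBCABBCBBCBCABBCBCABBBCBBCBCABBCB
k=5  BCBCABBCBCABBBCBBCBCABBCBCABBBCBBCBBCBCABBCBBCBCABBCBCABBB…BBBCBBCBCABBCBCABBBCBBCBBCBCABBCBBCBCABBCBCABBBCBBCBCABBCB  (len 260)
k=6  BCBCABBCBCABBBCBBCBCABBCBCABBBCBBCBBCBCABBCBBCBCABBCBCABBB…BBBCBBCBCABBCBCABBBCBBCBBCBCABBCBBCBCABBCBCABBBCBBCBCABBCB  (len 720)
k=7  BCBCABBCBCABBBCBBCBCABBCBCABBBCBBCBBCBCABBCBBCBCABBCBCABBB…BBBCBBCBCABBCBCABBBCBBCBBCBCABBCBBCBCABBCBCABBBCBBCBCABBCB  (len 1994)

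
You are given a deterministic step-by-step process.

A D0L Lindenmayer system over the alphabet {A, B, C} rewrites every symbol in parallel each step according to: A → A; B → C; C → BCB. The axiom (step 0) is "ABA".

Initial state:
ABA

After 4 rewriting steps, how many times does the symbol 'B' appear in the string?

6

t=0: ABA
t=1: ACA
t=2: ABCBA
t=3: ACBCBCA
t=4: ABCBCBCBCBCBA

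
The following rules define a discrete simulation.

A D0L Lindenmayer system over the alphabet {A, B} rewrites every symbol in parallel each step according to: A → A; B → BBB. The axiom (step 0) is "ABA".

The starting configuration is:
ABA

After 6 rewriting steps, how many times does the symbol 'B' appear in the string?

729

0) ABA
1) ABBBA
2) ABBBBBBBBBA
3) ABBBBBBBBBBBBBBBBBBBBBBBBBBBA
4) ABBBBBBBBBBBBBBBBBBBBBBBBBBBBBBBBBBBBBBBBBBBBBBBBBBBBBBBBBBBBBBBBBBBBBBBBBBBBBBBBBA
5) ABBBBBBBBBBBBBBBBBBBBBBBBBBBBBBBBBBBBBBBBBBBBBBBBBBBBBBBBB…BBBBBBBBBBBBBBBBBBBBBBBBBBBBBBBBBBBBBBBBBBBBBBBBBBBBBBBBBA  (len 245)
6) ABBBBBBBBBBBBBBBBBBBBBBBBBBBBBBBBBBBBBBBBBBBBBBBBBBBBBBBBB…BBBBBBBBBBBBBBBBBBBBBBBBBBBBBBBBBBBBBBBBBBBBBBBBBBBBBBBBBA  (len 731)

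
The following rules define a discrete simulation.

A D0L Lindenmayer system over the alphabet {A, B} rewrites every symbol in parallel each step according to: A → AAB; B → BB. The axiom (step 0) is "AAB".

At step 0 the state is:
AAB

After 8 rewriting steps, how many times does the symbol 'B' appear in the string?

k=0  AAB
k=1  AABAABBB
k=2  AABAABBBAABAABBBBBBB
k=3  AABAABBBAABAABBBBBBBAABAABBBAABAABBBBBBBBBBBBBBB
k=4  AABAABBBAABAABBBBBBBAABAABBBAABAABBBBBBBBBBBBBBBAABAABBBAABAABBBBBBBAABAABBBAABAABBBBBBBBBBBBBBBBBBBBBBBBBBBBBBB
k=5  AABAABBBAABAABBBBBBBAABAABBBAABAABBBBBBBBBBBBBBBAABAABBBAA…BBBBBBBBBBBBBBBBBBBBBBBBBBBBBBBBBBBBBBBBBBBBBBBBBBBBBBBBBB  (len 256)
k=6  AABAABBBAABAABBBBBBBAABAABBBAABAABBBBBBBBBBBBBBBAABAABBBAA…BBBBBBBBBBBBBBBBBBBBBBBBBBBBBBBBBBBBBBBBBBBBBBBBBBBBBBBBBB  (len 576)
k=7  AABAABBBAABAABBBBBBBAABAABBBAABAABBBBBBBBBBBBBBBAABAABBBAA…BBBBBBBBBBBBBBBBBBBBBBBBBBBBBBBBBBBBBBBBBBBBBBBBBBBBBBBBBB  (len 1280)
k=8  AABAABBBAABAABBBBBBBAABAABBBAABAABBBBBBBBBBBBBBBAABAABBBAA…BBBBBBBBBBBBBBBBBBBBBBBBBBBBBBBBBBBBBBBBBBBBBBBBBBBBBBBBBB  (len 2816)

2304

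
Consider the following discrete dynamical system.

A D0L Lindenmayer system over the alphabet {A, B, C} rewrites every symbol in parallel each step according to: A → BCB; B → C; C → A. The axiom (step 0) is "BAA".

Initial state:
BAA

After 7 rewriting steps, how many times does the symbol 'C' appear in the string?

31

0) BAA
1) CBCBBCB
2) ACACCAC
3) BCBABCBAABCBA
4) CACBCBCACBCBBCBCACBCB
5) ABCBACACABCBACACCACABCBACAC
6) BCBCACBCBABCBABCBCACBCBABCBAABCBABCBCACBCBABCBA
7) CACABCBACACBCBCACBCBCACABCBACACBCBCACBCBBCBCACBCBCACABCBACACBCBCACBCB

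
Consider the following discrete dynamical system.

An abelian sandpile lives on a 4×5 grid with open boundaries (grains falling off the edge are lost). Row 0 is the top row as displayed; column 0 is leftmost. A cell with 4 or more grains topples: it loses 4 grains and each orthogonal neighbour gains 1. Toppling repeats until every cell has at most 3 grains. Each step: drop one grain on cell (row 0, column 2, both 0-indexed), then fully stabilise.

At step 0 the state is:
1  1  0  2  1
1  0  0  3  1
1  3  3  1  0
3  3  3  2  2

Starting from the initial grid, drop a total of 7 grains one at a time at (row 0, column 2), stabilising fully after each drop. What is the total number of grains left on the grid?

37

0) 1  1  0  2  1
1  0  0  3  1
1  3  3  1  0
3  3  3  2  2
1) 1  1  1  2  1
1  0  0  3  1
1  3  3  1  0
3  3  3  2  2
2) 1  1  2  2  1
1  0  0  3  1
1  3  3  1  0
3  3  3  2  2
3) 1  1  3  2  1
1  0  0  3  1
1  3  3  1  0
3  3  3  2  2
4) 1  2  0  3  1
1  0  1  3  1
1  3  3  1  0
3  3  3  2  2
5) 1  2  1  3  1
1  0  1  3  1
1  3  3  1  0
3  3  3  2  2
6) 1  2  2  3  1
1  0  1  3  1
1  3  3  1  0
3  3  3  2  2
7) 1  2  3  3  1
1  0  1  3  1
1  3  3  1  0
3  3  3  2  2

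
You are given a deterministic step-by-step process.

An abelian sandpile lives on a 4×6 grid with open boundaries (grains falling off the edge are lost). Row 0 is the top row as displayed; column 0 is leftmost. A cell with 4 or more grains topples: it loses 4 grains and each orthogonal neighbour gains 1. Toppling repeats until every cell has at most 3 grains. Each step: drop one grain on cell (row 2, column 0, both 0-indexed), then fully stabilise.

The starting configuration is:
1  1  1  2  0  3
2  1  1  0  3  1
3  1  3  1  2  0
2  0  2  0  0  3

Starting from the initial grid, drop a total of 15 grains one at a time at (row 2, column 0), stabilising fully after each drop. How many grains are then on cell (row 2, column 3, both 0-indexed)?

k=0  1  1  1  2  0  3
2  1  1  0  3  1
3  1  3  1  2  0
2  0  2  0  0  3
k=1  1  1  1  2  0  3
3  1  1  0  3  1
0  2  3  1  2  0
3  0  2  0  0  3
k=2  1  1  1  2  0  3
3  1  1  0  3  1
1  2  3  1  2  0
3  0  2  0  0  3
k=3  1  1  1  2  0  3
3  1  1  0  3  1
2  2  3  1  2  0
3  0  2  0  0  3
k=4  1  1  1  2  0  3
3  1  1  0  3  1
3  2  3  1  2  0
3  0  2  0  0  3
k=5  2  1  1  2  0  3
0  2  1  0  3  1
2  3  3  1  2  0
0  1  2  0  0  3
k=6  2  1  1  2  0  3
0  2  1  0  3  1
3  3  3  1  2  0
0  1  2  0  0  3
k=7  2  1  1  2  0  3
1  3  2  0  3  1
1  1  0  2  2  0
1  2  3  0  0  3
k=8  2  1  1  2  0  3
1  3  2  0  3  1
2  1  0  2  2  0
1  2  3  0  0  3
k=9  2  1  1  2  0  3
1  3  2  0  3  1
3  1  0  2  2  0
1  2  3  0  0  3
k=10  2  1  1  2  0  3
2  3  2  0  3  1
0  2  0  2  2  0
2  2  3  0  0  3
k=11  2  1  1  2  0  3
2  3  2  0  3  1
1  2  0  2  2  0
2  2  3  0  0  3
k=12  2  1  1  2  0  3
2  3  2  0  3  1
2  2  0  2  2  0
2  2  3  0  0  3
k=13  2  1  1  2  0  3
2  3  2  0  3  1
3  2  0  2  2  0
2  2  3  0  0  3
k=14  2  1  1  2  0  3
3  3  2  0  3  1
0  3  0  2  2  0
3  2  3  0  0  3
k=15  2  1  1  2  0  3
3  3  2  0  3  1
1  3  0  2  2  0
3  2  3  0  0  3

2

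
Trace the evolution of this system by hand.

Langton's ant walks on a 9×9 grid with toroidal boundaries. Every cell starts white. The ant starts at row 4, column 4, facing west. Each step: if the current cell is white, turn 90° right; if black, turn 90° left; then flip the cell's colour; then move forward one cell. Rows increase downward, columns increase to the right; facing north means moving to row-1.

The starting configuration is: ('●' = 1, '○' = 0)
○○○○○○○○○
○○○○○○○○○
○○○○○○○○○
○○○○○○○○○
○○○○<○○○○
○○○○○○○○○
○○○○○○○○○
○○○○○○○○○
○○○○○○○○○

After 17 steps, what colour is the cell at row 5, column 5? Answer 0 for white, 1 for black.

0

[0] ○○○○○○○○○
○○○○○○○○○
○○○○○○○○○
○○○○○○○○○
○○○○<○○○○
○○○○○○○○○
○○○○○○○○○
○○○○○○○○○
○○○○○○○○○
[1] ○○○○○○○○○
○○○○○○○○○
○○○○○○○○○
○○○○^○○○○
○○○○●○○○○
○○○○○○○○○
○○○○○○○○○
○○○○○○○○○
○○○○○○○○○
[2] ○○○○○○○○○
○○○○○○○○○
○○○○○○○○○
○○○○●>○○○
○○○○●○○○○
○○○○○○○○○
○○○○○○○○○
○○○○○○○○○
○○○○○○○○○
[3] ○○○○○○○○○
○○○○○○○○○
○○○○○○○○○
○○○○●●○○○
○○○○●v○○○
○○○○○○○○○
○○○○○○○○○
○○○○○○○○○
○○○○○○○○○
[4] ○○○○○○○○○
○○○○○○○○○
○○○○○○○○○
○○○○●●○○○
○○○○<●○○○
○○○○○○○○○
○○○○○○○○○
○○○○○○○○○
○○○○○○○○○
[5] ○○○○○○○○○
○○○○○○○○○
○○○○○○○○○
○○○○●●○○○
○○○○○●○○○
○○○○v○○○○
○○○○○○○○○
○○○○○○○○○
○○○○○○○○○
[6] ○○○○○○○○○
○○○○○○○○○
○○○○○○○○○
○○○○●●○○○
○○○○○●○○○
○○○<●○○○○
○○○○○○○○○
○○○○○○○○○
○○○○○○○○○
[7] ○○○○○○○○○
○○○○○○○○○
○○○○○○○○○
○○○○●●○○○
○○○^○●○○○
○○○●●○○○○
○○○○○○○○○
○○○○○○○○○
○○○○○○○○○
[8] ○○○○○○○○○
○○○○○○○○○
○○○○○○○○○
○○○○●●○○○
○○○●>●○○○
○○○●●○○○○
○○○○○○○○○
○○○○○○○○○
○○○○○○○○○
[9] ○○○○○○○○○
○○○○○○○○○
○○○○○○○○○
○○○○●●○○○
○○○●●●○○○
○○○●v○○○○
○○○○○○○○○
○○○○○○○○○
○○○○○○○○○
[10] ○○○○○○○○○
○○○○○○○○○
○○○○○○○○○
○○○○●●○○○
○○○●●●○○○
○○○●○>○○○
○○○○○○○○○
○○○○○○○○○
○○○○○○○○○
[11] ○○○○○○○○○
○○○○○○○○○
○○○○○○○○○
○○○○●●○○○
○○○●●●○○○
○○○●○●○○○
○○○○○v○○○
○○○○○○○○○
○○○○○○○○○
[12] ○○○○○○○○○
○○○○○○○○○
○○○○○○○○○
○○○○●●○○○
○○○●●●○○○
○○○●○●○○○
○○○○<●○○○
○○○○○○○○○
○○○○○○○○○
[13] ○○○○○○○○○
○○○○○○○○○
○○○○○○○○○
○○○○●●○○○
○○○●●●○○○
○○○●^●○○○
○○○○●●○○○
○○○○○○○○○
○○○○○○○○○
[14] ○○○○○○○○○
○○○○○○○○○
○○○○○○○○○
○○○○●●○○○
○○○●●●○○○
○○○●●>○○○
○○○○●●○○○
○○○○○○○○○
○○○○○○○○○
[15] ○○○○○○○○○
○○○○○○○○○
○○○○○○○○○
○○○○●●○○○
○○○●●^○○○
○○○●●○○○○
○○○○●●○○○
○○○○○○○○○
○○○○○○○○○
[16] ○○○○○○○○○
○○○○○○○○○
○○○○○○○○○
○○○○●●○○○
○○○●<○○○○
○○○●●○○○○
○○○○●●○○○
○○○○○○○○○
○○○○○○○○○
[17] ○○○○○○○○○
○○○○○○○○○
○○○○○○○○○
○○○○●●○○○
○○○●○○○○○
○○○●v○○○○
○○○○●●○○○
○○○○○○○○○
○○○○○○○○○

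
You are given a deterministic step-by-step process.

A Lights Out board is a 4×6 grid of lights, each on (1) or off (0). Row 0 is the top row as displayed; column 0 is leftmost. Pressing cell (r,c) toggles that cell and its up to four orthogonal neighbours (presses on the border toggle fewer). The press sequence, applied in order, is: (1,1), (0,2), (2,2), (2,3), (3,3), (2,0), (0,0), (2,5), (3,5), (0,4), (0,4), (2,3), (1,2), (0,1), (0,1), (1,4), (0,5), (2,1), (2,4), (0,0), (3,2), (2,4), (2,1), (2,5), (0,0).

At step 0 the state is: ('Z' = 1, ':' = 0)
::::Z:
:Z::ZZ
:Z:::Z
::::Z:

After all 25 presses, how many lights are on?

step 0: ::::Z:
:Z::ZZ
:Z:::Z
::::Z:
step 1: :Z::Z:
Z:Z:ZZ
:::::Z
::::Z:
step 2: ::ZZZ:
Z:::ZZ
:::::Z
::::Z:
step 3: ::ZZZ:
Z:Z:ZZ
:ZZZ:Z
::Z:Z:
step 4: ::ZZZ:
Z:ZZZZ
:Z::ZZ
::ZZZ:
step 5: ::ZZZ:
Z:ZZZZ
:Z:ZZZ
::::::
step 6: ::ZZZ:
::ZZZZ
Z::ZZZ
Z:::::
step 7: ZZZZZ:
Z:ZZZZ
Z::ZZZ
Z:::::
step 8: ZZZZZ:
Z:ZZZ:
Z::Z::
Z::::Z
step 9: ZZZZZ:
Z:ZZZ:
Z::Z:Z
Z:::Z:
step 10: ZZZ::Z
Z:ZZ::
Z::Z:Z
Z:::Z:
step 11: ZZZZZ:
Z:ZZZ:
Z::Z:Z
Z:::Z:
step 12: ZZZZZ:
Z:Z:Z:
Z:Z:ZZ
Z::ZZ:
step 13: ZZ:ZZ:
ZZ:ZZ:
Z:::ZZ
Z::ZZ:
step 14: ::ZZZ:
Z::ZZ:
Z:::ZZ
Z::ZZ:
step 15: ZZ:ZZ:
ZZ:ZZ:
Z:::ZZ
Z::ZZ:
step 16: ZZ:Z::
ZZ:::Z
Z::::Z
Z::ZZ:
step 17: ZZ:ZZZ
ZZ::::
Z::::Z
Z::ZZ:
step 18: ZZ:ZZZ
Z:::::
:ZZ::Z
ZZ:ZZ:
step 19: ZZ:ZZZ
Z:::Z:
:ZZZZ:
ZZ:Z::
step 20: :::ZZZ
::::Z:
:ZZZZ:
ZZ:Z::
step 21: :::ZZZ
::::Z:
:Z:ZZ:
Z:Z:::
step 22: :::ZZZ
::::::
:Z:::Z
Z:Z:Z:
step 23: :::ZZZ
:Z::::
Z:Z::Z
ZZZ:Z:
step 24: :::ZZZ
:Z:::Z
Z:Z:Z:
ZZZ:ZZ
step 25: ZZ:ZZZ
ZZ:::Z
Z:Z:Z:
ZZZ:ZZ

16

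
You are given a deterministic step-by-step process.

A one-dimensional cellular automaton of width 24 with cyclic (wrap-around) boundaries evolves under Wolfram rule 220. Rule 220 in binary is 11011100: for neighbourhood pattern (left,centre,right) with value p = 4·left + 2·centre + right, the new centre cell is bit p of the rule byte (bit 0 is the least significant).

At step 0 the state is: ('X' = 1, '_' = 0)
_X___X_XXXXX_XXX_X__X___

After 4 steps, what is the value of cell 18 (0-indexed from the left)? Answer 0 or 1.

1

k=0  _X___X_XXXXX_XXX_X__X___
k=1  _XX__X_XXXXX_XXX_XX_XX__
k=2  _XXX_X_XXXXX_XXX_XX_XXX_
k=3  _XXX_X_XXXXX_XXX_XX_XXXX
k=4  _XXX_X_XXXXX_XXX_XX_XXXX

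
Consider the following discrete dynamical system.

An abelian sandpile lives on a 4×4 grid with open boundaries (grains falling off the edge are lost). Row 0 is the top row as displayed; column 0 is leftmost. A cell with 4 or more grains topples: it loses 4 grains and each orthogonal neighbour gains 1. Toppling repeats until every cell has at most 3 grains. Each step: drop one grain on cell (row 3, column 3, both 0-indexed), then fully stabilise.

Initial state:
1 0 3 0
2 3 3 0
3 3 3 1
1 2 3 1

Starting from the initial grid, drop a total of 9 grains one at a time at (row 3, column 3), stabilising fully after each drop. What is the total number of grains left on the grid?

[0] 1 0 3 0
2 3 3 0
3 3 3 1
1 2 3 1
[1] 1 0 3 0
2 3 3 0
3 3 3 1
1 2 3 2
[2] 1 0 3 0
2 3 3 0
3 3 3 1
1 2 3 3
[3] 2 2 0 1
0 2 2 1
1 3 2 3
3 0 2 1
[4] 2 2 0 1
0 2 2 1
1 3 2 3
3 0 2 2
[5] 2 2 0 1
0 2 2 1
1 3 2 3
3 0 2 3
[6] 2 2 0 1
0 2 2 2
1 3 3 0
3 0 3 1
[7] 2 2 0 1
0 2 2 2
1 3 3 0
3 0 3 2
[8] 2 2 0 1
0 2 2 2
1 3 3 0
3 0 3 3
[9] 2 2 0 1
0 3 3 2
2 0 1 2
3 2 1 1

25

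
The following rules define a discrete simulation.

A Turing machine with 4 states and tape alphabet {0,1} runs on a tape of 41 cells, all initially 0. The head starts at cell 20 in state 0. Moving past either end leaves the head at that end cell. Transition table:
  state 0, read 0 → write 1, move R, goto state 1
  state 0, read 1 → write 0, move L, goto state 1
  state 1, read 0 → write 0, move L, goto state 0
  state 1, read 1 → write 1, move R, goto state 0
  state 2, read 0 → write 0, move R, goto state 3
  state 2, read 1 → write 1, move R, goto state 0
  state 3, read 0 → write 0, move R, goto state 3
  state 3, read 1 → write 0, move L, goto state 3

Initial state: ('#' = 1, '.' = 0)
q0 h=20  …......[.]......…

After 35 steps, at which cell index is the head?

3

[0] q0 h=20  …......[.]......…
[1] q1 h=21  ….....#[.]......…
[2] q0 h=20  …......[#]......…
[3] q1 h=19  …......[.]......…
[4] q0 h=18  …......[.]......…
[5] q1 h=19  ….....#[.]......…
[6] q0 h=18  …......[#]......…
[7] q1 h=17  …......[.]......…
[8] q0 h=16  …......[.]......…
[9] q1 h=17  ….....#[.]......…
[10] q0 h=16  …......[#]......…
[11] q1 h=15  …......[.]......…
[12] q0 h=14  …......[.]......…
[13] q1 h=15  ….....#[.]......…
[14] q0 h=14  …......[#]......…
[15] q1 h=13  …......[.]......…
[16] q0 h=12  …......[.]......…
[17] q1 h=13  ….....#[.]......…
[18] q0 h=12  …......[#]......…
[19] q1 h=11  …......[.]......…
[20] q0 h=10  …......[.]......…
[21] q1 h=11  ….....#[.]......…
[22] q0 h=10  …......[#]......…
[23] q1 h= 9  …......[.]......…
[24] q0 h= 8  …......[.]......…
[25] q1 h= 9  ….....#[.]......…
[26] q0 h= 8  …......[#]......…
[27] q1 h= 7  …......[.]......…
[28] q0 h= 6  |......[.]......…
[29] q1 h= 7  ….....#[.]......…
[30] q0 h= 6  |......[#]......…
[31] q1 h= 5  |.....[.]......…
[32] q0 h= 4  |....[.]......…
[33] q1 h= 5  |....#[.]......…
[34] q0 h= 4  |....[#]......…
[35] q1 h= 3  |...[.]......…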